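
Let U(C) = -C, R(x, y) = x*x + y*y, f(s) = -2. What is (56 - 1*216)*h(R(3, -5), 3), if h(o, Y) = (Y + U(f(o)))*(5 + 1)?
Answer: -4800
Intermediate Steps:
R(x, y) = x² + y²
h(o, Y) = 12 + 6*Y (h(o, Y) = (Y - 1*(-2))*(5 + 1) = (Y + 2)*6 = (2 + Y)*6 = 12 + 6*Y)
(56 - 1*216)*h(R(3, -5), 3) = (56 - 1*216)*(12 + 6*3) = (56 - 216)*(12 + 18) = -160*30 = -4800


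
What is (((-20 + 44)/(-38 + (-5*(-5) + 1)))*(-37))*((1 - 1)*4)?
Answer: 0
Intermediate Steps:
(((-20 + 44)/(-38 + (-5*(-5) + 1)))*(-37))*((1 - 1)*4) = ((24/(-38 + (25 + 1)))*(-37))*(0*4) = ((24/(-38 + 26))*(-37))*0 = ((24/(-12))*(-37))*0 = ((24*(-1/12))*(-37))*0 = -2*(-37)*0 = 74*0 = 0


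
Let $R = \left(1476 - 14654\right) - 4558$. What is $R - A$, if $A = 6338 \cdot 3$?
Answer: $-36750$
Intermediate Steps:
$A = 19014$
$R = -17736$ ($R = -13178 - 4558 = -17736$)
$R - A = -17736 - 19014 = -36750$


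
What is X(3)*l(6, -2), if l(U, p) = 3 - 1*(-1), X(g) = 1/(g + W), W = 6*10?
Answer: 4/63 ≈ 0.063492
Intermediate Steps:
W = 60
X(g) = 1/(60 + g) (X(g) = 1/(g + 60) = 1/(60 + g))
l(U, p) = 4 (l(U, p) = 3 + 1 = 4)
X(3)*l(6, -2) = 4/(60 + 3) = 4/63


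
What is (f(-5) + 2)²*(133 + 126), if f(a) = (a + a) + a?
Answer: 43771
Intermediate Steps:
f(a) = 3*a (f(a) = 2*a + a = 3*a)
(f(-5) + 2)²*(133 + 126) = (3*(-5) + 2)²*(133 + 126) = (-15 + 2)²*259 = (-13)²*259 = 169*259 = 43771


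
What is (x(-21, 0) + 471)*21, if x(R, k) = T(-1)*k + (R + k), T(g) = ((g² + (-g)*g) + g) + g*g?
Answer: 9450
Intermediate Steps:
T(g) = g + g² (T(g) = ((g² - g²) + g) + g² = (0 + g) + g² = g + g²)
x(R, k) = R + k (x(R, k) = (-(1 - 1))*k + (R + k) = (-1*0)*k + (R + k) = 0*k + (R + k) = 0 + (R + k) = R + k)
(x(-21, 0) + 471)*21 = ((-21 + 0) + 471)*21 = (-21 + 471)*21 = 450*21 = 9450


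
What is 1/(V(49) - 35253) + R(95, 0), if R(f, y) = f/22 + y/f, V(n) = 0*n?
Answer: 3349013/775566 ≈ 4.3182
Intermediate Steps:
V(n) = 0
R(f, y) = f/22 + y/f (R(f, y) = f*(1/22) + y/f = f/22 + y/f)
1/(V(49) - 35253) + R(95, 0) = 1/(0 - 35253) + ((1/22)*95 + 0/95) = 1/(-35253) + (95/22 + 0*(1/95)) = -1/35253 + (95/22 + 0) = -1/35253 + 95/22 = 3349013/775566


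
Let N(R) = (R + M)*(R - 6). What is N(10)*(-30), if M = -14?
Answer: 480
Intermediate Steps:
N(R) = (-14 + R)*(-6 + R) (N(R) = (R - 14)*(R - 6) = (-14 + R)*(-6 + R))
N(10)*(-30) = (84 + 10**2 - 20*10)*(-30) = (84 + 100 - 200)*(-30) = -16*(-30) = 480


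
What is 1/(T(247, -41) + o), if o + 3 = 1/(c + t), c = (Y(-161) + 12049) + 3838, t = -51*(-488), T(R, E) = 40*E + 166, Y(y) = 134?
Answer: -40909/60422592 ≈ -0.00067705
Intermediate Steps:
T(R, E) = 166 + 40*E
t = 24888
c = 16021 (c = (134 + 12049) + 3838 = 12183 + 3838 = 16021)
o = -122726/40909 (o = -3 + 1/(16021 + 24888) = -3 + 1/40909 = -122726/40909 ≈ -3.0000)
1/(T(247, -41) + o) = 1/((166 + 40*(-41)) - 122726/40909) = 1/((166 - 1640) - 122726/40909) = 1/(-1474 - 122726/40909) = 1/(-60422592/40909) = -40909/60422592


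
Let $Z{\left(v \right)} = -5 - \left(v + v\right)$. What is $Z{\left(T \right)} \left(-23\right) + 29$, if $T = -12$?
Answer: $-408$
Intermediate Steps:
$Z{\left(v \right)} = -5 - 2 v$
$Z{\left(T \right)} \left(-23\right) + 29 = \left(-5 - -24\right) \left(-23\right) + 29 = \left(-5 + 24\right) \left(-23\right) + 29 = 19 \left(-23\right) + 29 = -437 + 29 = -408$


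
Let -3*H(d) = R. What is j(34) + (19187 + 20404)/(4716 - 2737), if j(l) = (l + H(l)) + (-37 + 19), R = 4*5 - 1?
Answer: 176164/5937 ≈ 29.672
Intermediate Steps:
R = 19 (R = 20 - 1 = 19)
H(d) = -19/3 (H(d) = -1/3*19 = -19/3)
j(l) = -73/3 + l (j(l) = (l - 19/3) + (-37 + 19) = (-19/3 + l) - 18 = -73/3 + l)
j(34) + (19187 + 20404)/(4716 - 2737) = (-73/3 + 34) + (19187 + 20404)/(4716 - 2737) = 29/3 + 39591/1979 = 176164/5937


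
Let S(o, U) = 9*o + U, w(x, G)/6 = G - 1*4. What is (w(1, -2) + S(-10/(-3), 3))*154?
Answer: -462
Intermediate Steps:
w(x, G) = -24 + 6*G (w(x, G) = 6*(G - 1*4) = 6*(G - 4) = 6*(-4 + G) = -24 + 6*G)
S(o, U) = U + 9*o
(w(1, -2) + S(-10/(-3), 3))*154 = ((-24 + 6*(-2)) + (3 + 9*(-10/(-3))))*154 = ((-24 - 12) + (3 + 9*(-10*(-⅓))))*154 = (-36 + (3 + 9*(10/3)))*154 = (-36 + (3 + 30))*154 = (-36 + 33)*154 = -3*154 = -462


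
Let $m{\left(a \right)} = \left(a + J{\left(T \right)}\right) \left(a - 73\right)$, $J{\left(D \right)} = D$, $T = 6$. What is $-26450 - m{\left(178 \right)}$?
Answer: $-45770$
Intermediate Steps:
$m{\left(a \right)} = \left(-73 + a\right) \left(6 + a\right)$ ($m{\left(a \right)} = \left(a + 6\right) \left(a - 73\right) = \left(6 + a\right) \left(-73 + a\right) = \left(-73 + a\right) \left(6 + a\right)$)
$-26450 - m{\left(178 \right)} = -26450 - \left(-438 + 178^{2} - 11926\right) = -26450 - \left(-438 + 31684 - 11926\right) = -26450 - 19320 = -45770$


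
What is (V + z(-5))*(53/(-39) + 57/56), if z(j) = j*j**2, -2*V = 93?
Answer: 36505/624 ≈ 58.502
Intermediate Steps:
V = -93/2 (V = -1/2*93 = -93/2 ≈ -46.500)
z(j) = j**3
(V + z(-5))*(53/(-39) + 57/56) = (-93/2 + (-5)**3)*(53/(-39) + 57/56) = (-93/2 - 125)*(53*(-1/39) + 57*(1/56)) = -343*(-53/39 + 57/56)/2 = -343/2*(-745/2184) = 36505/624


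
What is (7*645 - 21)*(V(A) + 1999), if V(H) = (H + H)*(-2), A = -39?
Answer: 9684570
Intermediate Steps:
V(H) = -4*H (V(H) = (2*H)*(-2) = -4*H)
(7*645 - 21)*(V(A) + 1999) = (7*645 - 21)*(-4*(-39) + 1999) = (4515 - 21)*(156 + 1999) = 4494*2155 = 9684570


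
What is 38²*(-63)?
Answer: -90972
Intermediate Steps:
38²*(-63) = 1444*(-63) = -90972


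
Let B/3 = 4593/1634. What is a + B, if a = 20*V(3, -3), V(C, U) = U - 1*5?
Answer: -247661/1634 ≈ -151.57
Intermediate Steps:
B = 13779/1634 (B = 3*(4593/1634) = 13779/1634 ≈ 8.4327)
V(C, U) = -5 + U (V(C, U) = U - 5 = -5 + U)
a = -160 (a = 20*(-5 - 3) = 20*(-8) = -160)
a + B = -160 + 13779/1634 = -247661/1634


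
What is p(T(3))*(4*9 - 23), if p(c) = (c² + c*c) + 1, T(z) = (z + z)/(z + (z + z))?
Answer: 221/9 ≈ 24.556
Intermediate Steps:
T(z) = ⅔ (T(z) = (2*z)/(z + 2*z) = (2*z)/((3*z)) = (2*z)*(1/(3*z)) = ⅔)
p(c) = 1 + 2*c² (p(c) = (c² + c²) + 1 = 2*c² + 1 = 1 + 2*c²)
p(T(3))*(4*9 - 23) = (1 + 2*(⅔)²)*(4*9 - 23) = (1 + 2*(4/9))*(36 - 23) = (1 + 8/9)*13 = (17/9)*13 = 221/9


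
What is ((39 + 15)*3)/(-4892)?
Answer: -81/2446 ≈ -0.033115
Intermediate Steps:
((39 + 15)*3)/(-4892) = (54*3)*(-1/4892) = 162*(-1/4892) = -81/2446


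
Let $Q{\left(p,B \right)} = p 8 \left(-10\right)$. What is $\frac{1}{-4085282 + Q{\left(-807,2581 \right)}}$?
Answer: $- \frac{1}{4020722} \approx -2.4871 \cdot 10^{-7}$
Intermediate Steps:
$Q{\left(p,B \right)} = - 80 p$ ($Q{\left(p,B \right)} = 8 p \left(-10\right) = - 80 p$)
$\frac{1}{-4085282 + Q{\left(-807,2581 \right)}} = \frac{1}{-4085282 - -64560} = \frac{1}{-4085282 + 64560} = \frac{1}{-4020722} = - \frac{1}{4020722}$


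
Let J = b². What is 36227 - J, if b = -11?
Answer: 36106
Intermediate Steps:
J = 121 (J = (-11)² = 121)
36227 - J = 36227 - 1*121 = 36227 - 121 = 36106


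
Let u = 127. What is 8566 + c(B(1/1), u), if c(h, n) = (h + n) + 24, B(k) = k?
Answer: 8718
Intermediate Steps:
c(h, n) = 24 + h + n
8566 + c(B(1/1), u) = 8566 + (24 + 1/1 + 127) = 8566 + (24 + 1 + 127) = 8566 + 152 = 8718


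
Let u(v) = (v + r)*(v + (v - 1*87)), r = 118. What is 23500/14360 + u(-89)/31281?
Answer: 31237345/22459758 ≈ 1.3908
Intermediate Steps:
u(v) = (-87 + 2*v)*(118 + v) (u(v) = (v + 118)*(v + (v - 1*87)) = (118 + v)*(v + (v - 87)) = (118 + v)*(v + (-87 + v)) = (118 + v)*(-87 + 2*v) = (-87 + 2*v)*(118 + v))
23500/14360 + u(-89)/31281 = 23500/14360 + (-10266 + 2*(-89)² + 149*(-89))/31281 = 23500*(1/14360) + (-10266 + 2*7921 - 13261)*(1/31281) = 1175/718 + (-10266 + 15842 - 13261)*(1/31281) = 1175/718 - 7685*1/31281 = 1175/718 - 7685/31281 = 31237345/22459758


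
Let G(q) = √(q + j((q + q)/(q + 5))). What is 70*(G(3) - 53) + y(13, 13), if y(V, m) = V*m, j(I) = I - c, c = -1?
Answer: -3541 + 35*√19 ≈ -3388.4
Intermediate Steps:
j(I) = 1 + I (j(I) = I - 1*(-1) = I + 1 = 1 + I)
G(q) = √(1 + q + 2*q/(5 + q)) (G(q) = √(q + (1 + (q + q)/(q + 5))) = √(q + (1 + (2*q)/(5 + q))) = √(q + (1 + 2*q/(5 + q))) = √(1 + q + 2*q/(5 + q)))
70*(G(3) - 53) + y(13, 13) = 70*(√((5 + 3² + 8*3)/(5 + 3)) - 53) + 13*13 = 70*(√((5 + 9 + 24)/8) - 53) + 169 = 70*(√((⅛)*38) - 53) + 169 = 70*(√(19/4) - 53) + 169 = 70*(√19/2 - 53) + 169 = 70*(-53 + √19/2) + 169 = (-3710 + 35*√19) + 169 = -3541 + 35*√19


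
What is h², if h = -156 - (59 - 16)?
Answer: 39601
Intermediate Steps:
h = -199 (h = -156 - 1*43 = -156 - 43 = -199)
h² = (-199)² = 39601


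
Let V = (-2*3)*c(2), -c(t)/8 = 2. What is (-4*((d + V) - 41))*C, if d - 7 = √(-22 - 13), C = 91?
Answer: -22568 - 364*I*√35 ≈ -22568.0 - 2153.5*I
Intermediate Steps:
c(t) = -16 (c(t) = -8*2 = -16)
V = 96 (V = -2*3*(-16) = -6*(-16) = 96)
d = 7 + I*√35 (d = 7 + √(-22 - 13) = 7 + √(-35) = 7 + I*√35 ≈ 7.0 + 5.9161*I)
(-4*((d + V) - 41))*C = -4*(((7 + I*√35) + 96) - 41)*91 = -4*((103 + I*√35) - 41)*91 = -4*(62 + I*√35)*91 = (-248 - 4*I*√35)*91 = -22568 - 364*I*√35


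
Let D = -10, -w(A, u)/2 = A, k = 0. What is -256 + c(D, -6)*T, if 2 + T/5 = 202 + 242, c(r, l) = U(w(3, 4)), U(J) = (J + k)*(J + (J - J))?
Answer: 79304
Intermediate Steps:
w(A, u) = -2*A
U(J) = J**2 (U(J) = (J + 0)*(J + (J - J)) = J*(J + 0) = J*J = J**2)
c(r, l) = 36 (c(r, l) = (-2*3)**2 = (-6)**2 = 36)
T = 2210 (T = -10 + 5*(202 + 242) = -10 + 5*444 = -10 + 2220 = 2210)
-256 + c(D, -6)*T = -256 + 36*2210 = -256 + 79560 = 79304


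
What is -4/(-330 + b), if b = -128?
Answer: 2/229 ≈ 0.0087336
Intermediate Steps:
-4/(-330 + b) = -4/(-330 - 128) = -4/(-458) = -4*(-1/458) = 2/229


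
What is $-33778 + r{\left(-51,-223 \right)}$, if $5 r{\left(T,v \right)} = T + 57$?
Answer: $- \frac{168884}{5} \approx -33777.0$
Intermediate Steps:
$r{\left(T,v \right)} = \frac{57}{5} + \frac{T}{5}$ ($r{\left(T,v \right)} = \frac{T + 57}{5} = \frac{57 + T}{5} = \frac{57}{5} + \frac{T}{5}$)
$-33778 + r{\left(-51,-223 \right)} = -33778 + \left(\frac{57}{5} + \frac{1}{5} \left(-51\right)\right) = -33778 + \left(\frac{57}{5} - \frac{51}{5}\right) = -33778 + \frac{6}{5} = - \frac{168884}{5}$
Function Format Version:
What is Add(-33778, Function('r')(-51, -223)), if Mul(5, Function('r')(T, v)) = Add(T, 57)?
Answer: Rational(-168884, 5) ≈ -33777.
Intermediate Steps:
Function('r')(T, v) = Add(Rational(57, 5), Mul(Rational(1, 5), T)) (Function('r')(T, v) = Mul(Rational(1, 5), Add(T, 57)) = Mul(Rational(1, 5), Add(57, T)) = Add(Rational(57, 5), Mul(Rational(1, 5), T)))
Add(-33778, Function('r')(-51, -223)) = Add(-33778, Add(Rational(57, 5), Mul(Rational(1, 5), -51))) = Add(-33778, Add(Rational(57, 5), Rational(-51, 5))) = Add(-33778, Rational(6, 5)) = Rational(-168884, 5)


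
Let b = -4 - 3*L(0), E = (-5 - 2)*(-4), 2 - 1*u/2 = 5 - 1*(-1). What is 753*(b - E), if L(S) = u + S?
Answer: -6024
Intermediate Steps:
u = -8 (u = 4 - 2*(5 - 1*(-1)) = 4 - 2*(5 + 1) = 4 - 2*6 = 4 - 12 = -8)
L(S) = -8 + S
E = 28 (E = -7*(-4) = 28)
b = 20 (b = -4 - 3*(-8 + 0) = -4 - 3*(-8) = -4 + 24 = 20)
753*(b - E) = 753*(20 - 1*28) = 753*(20 - 28) = 753*(-8) = -6024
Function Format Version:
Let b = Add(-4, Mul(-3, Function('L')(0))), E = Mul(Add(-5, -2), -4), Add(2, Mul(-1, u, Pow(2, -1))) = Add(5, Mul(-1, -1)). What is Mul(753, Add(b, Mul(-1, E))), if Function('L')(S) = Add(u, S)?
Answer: -6024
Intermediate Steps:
u = -8 (u = Add(4, Mul(-2, Add(5, Mul(-1, -1)))) = Add(4, Mul(-2, Add(5, 1))) = Add(4, Mul(-2, 6)) = Add(4, -12) = -8)
Function('L')(S) = Add(-8, S)
E = 28 (E = Mul(-7, -4) = 28)
b = 20 (b = Add(-4, Mul(-3, Add(-8, 0))) = Add(-4, Mul(-3, -8)) = Add(-4, 24) = 20)
Mul(753, Add(b, Mul(-1, E))) = Mul(753, Add(20, Mul(-1, 28))) = Mul(753, Add(20, -28)) = Mul(753, -8) = -6024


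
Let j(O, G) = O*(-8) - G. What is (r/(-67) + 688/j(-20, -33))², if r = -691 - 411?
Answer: 66968123524/167210761 ≈ 400.50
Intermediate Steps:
r = -1102
j(O, G) = -G - 8*O (j(O, G) = -8*O - G = -G - 8*O)
(r/(-67) + 688/j(-20, -33))² = (-1102/(-67) + 688/(-1*(-33) - 8*(-20)))² = (-1102*(-1/67) + 688/(33 + 160))² = (1102/67 + 688/193)² = (258782/12931)² = 66968123524/167210761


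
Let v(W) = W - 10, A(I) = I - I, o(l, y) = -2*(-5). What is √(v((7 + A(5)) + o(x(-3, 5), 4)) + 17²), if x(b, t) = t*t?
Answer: 2*√74 ≈ 17.205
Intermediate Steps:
x(b, t) = t²
o(l, y) = 10
A(I) = 0
v(W) = -10 + W
√(v((7 + A(5)) + o(x(-3, 5), 4)) + 17²) = √((-10 + ((7 + 0) + 10)) + 17²) = √((-10 + (7 + 10)) + 289) = √((-10 + 17) + 289) = √(7 + 289) = √296 = 2*√74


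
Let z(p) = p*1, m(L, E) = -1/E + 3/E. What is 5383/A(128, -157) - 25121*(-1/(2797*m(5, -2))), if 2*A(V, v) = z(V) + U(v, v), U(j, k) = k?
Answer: -30841011/81113 ≈ -380.22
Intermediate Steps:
m(L, E) = 2/E
z(p) = p
A(V, v) = V/2 + v/2 (A(V, v) = (V + v)/2 = V/2 + v/2)
5383/A(128, -157) - 25121*(-1/(2797*m(5, -2))) = 5383/((½)*128 + (½)*(-157)) - 25121/((-5594/(-2))) = 5383/(64 - 157/2) - 25121/((-5594*(-1)/2)) = 5383/(-29/2) - 25121/((-2797*(-1))) = 5383*(-2/29) - 25121/2797 = -10766/29 - 25121*1/2797 = -10766/29 - 25121/2797 = -30841011/81113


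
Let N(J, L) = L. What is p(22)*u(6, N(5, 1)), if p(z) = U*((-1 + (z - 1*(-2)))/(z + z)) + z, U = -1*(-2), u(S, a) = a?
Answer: 507/22 ≈ 23.045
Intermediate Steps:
U = 2
p(z) = z + (1 + z)/z (p(z) = 2*((-1 + (z - 1*(-2)))/(z + z)) + z = 2*((-1 + (z + 2))/((2*z))) + z = 2*((-1 + (2 + z))*(1/(2*z))) + z = 2*((1 + z)*(1/(2*z))) + z = 2*((1 + z)/(2*z)) + z = (1 + z)/z + z = z + (1 + z)/z)
p(22)*u(6, N(5, 1)) = (1 + 22 + 1/22)*1 = (507/22)*1 = 507/22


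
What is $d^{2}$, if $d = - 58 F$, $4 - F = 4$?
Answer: $0$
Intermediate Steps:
$F = 0$ ($F = 4 - 4 = 0$)
$d = 0$ ($d = \left(-58\right) 0 = 0$)
$d^{2} = 0^{2} = 0$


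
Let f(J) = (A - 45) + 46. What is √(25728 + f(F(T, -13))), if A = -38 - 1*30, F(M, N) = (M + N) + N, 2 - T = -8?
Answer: √25661 ≈ 160.19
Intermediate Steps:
T = 10 (T = 2 - 1*(-8) = 2 + 8 = 10)
F(M, N) = M + 2*N
A = -68 (A = -38 - 30 = -68)
f(J) = -67 (f(J) = (-68 - 45) + 46 = -113 + 46 = -67)
√(25728 + f(F(T, -13))) = √(25728 - 67) = √25661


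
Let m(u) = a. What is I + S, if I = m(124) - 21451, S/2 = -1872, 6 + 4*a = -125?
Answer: -100911/4 ≈ -25228.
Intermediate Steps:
a = -131/4 (a = -3/2 + (1/4)*(-125) = -3/2 - 125/4 = -131/4 ≈ -32.750)
m(u) = -131/4
S = -3744 (S = 2*(-1872) = -3744)
I = -85935/4 (I = -131/4 - 21451 = -85935/4 ≈ -21484.)
I + S = -85935/4 - 3744 = -100911/4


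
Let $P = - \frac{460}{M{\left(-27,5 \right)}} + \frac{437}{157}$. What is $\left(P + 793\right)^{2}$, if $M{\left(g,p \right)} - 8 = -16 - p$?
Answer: $\frac{2877820459396}{4165681} \approx 6.9084 \cdot 10^{5}$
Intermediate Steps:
$M{\left(g,p \right)} = -8 - p$ ($M{\left(g,p \right)} = 8 - \left(16 + p\right) = -8 - p$)
$P = \frac{77901}{2041}$ ($P = - \frac{460}{-8 - 5} + \frac{437}{157} = - \frac{460}{-8 - 5} + 437 \cdot \frac{1}{157} = - \frac{460}{-13} + \frac{437}{157} = \left(-460\right) \left(- \frac{1}{13}\right) + \frac{437}{157} = \frac{460}{13} + \frac{437}{157} = \frac{77901}{2041} \approx 38.168$)
$\left(P + 793\right)^{2} = \left(\frac{77901}{2041} + 793\right)^{2} = \left(\frac{1696414}{2041}\right)^{2} = \frac{2877820459396}{4165681}$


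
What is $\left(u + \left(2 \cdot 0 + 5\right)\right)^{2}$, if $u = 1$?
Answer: $36$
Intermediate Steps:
$\left(u + \left(2 \cdot 0 + 5\right)\right)^{2} = \left(1 + \left(2 \cdot 0 + 5\right)\right)^{2} = \left(1 + \left(0 + 5\right)\right)^{2} = \left(1 + 5\right)^{2} = 6^{2} = 36$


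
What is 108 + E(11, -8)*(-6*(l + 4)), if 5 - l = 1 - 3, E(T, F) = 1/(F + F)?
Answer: 897/8 ≈ 112.13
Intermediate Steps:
E(T, F) = 1/(2*F)
l = 7 (l = 5 - (1 - 3) = 5 - 1*(-2) = 5 + 2 = 7)
108 + E(11, -8)*(-6*(l + 4)) = 108 + ((1/2)/(-8))*(-6*(7 + 4)) = 108 + ((1/2)*(-1/8))*(-6*11) = 108 - 1/16*(-66) = 108 + 33/8 = 897/8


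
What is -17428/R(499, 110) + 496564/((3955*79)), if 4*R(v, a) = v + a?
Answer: -3068394052/27182715 ≈ -112.88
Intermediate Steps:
R(v, a) = a/4 + v/4 (R(v, a) = (v + a)/4 = (a + v)/4 = a/4 + v/4)
-17428/R(499, 110) + 496564/((3955*79)) = -17428/((1/4)*110 + (1/4)*499) + 496564/((3955*79)) = -17428/(55/2 + 499/4) + 496564/312445 = -17428/609/4 + 496564*(1/312445) = -17428*4/609 + 496564/312445 = -69712/609 + 496564/312445 = -3068394052/27182715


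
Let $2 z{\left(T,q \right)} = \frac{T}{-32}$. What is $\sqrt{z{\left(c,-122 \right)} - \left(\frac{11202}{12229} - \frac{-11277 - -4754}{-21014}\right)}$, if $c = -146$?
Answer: $\frac{\sqrt{36133056093488242}}{146845832} \approx 1.2945$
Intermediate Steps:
$z{\left(T,q \right)} = - \frac{T}{64}$ ($z{\left(T,q \right)} = \frac{T \frac{1}{-32}}{2} = \frac{T \left(- \frac{1}{32}\right)}{2} = \frac{\left(- \frac{1}{32}\right) T}{2} = - \frac{T}{64}$)
$\sqrt{z{\left(c,-122 \right)} - \left(\frac{11202}{12229} - \frac{-11277 - -4754}{-21014}\right)} = \sqrt{\left(- \frac{1}{64}\right) \left(-146\right) - \left(\frac{11202}{12229} - \frac{-11277 - -4754}{-21014}\right)} = \sqrt{\frac{73}{32} - \left(\frac{11202}{12229} - \left(-11277 + 4754\right) \left(- \frac{1}{21014}\right)\right)} = \sqrt{\frac{73}{32} - \frac{22232723}{36711458}} = \sqrt{\frac{984244649}{587383328}} = \frac{\sqrt{36133056093488242}}{146845832}$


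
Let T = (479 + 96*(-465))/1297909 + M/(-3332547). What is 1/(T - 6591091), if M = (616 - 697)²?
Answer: -480593638247/3167636421005300701 ≈ -1.5172e-7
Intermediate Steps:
M = 6561 (M = (-81)² = 6561)
T = -17298243224/480593638247 (T = (479 + 96*(-465))/1297909 + 6561/(-3332547) = (479 - 44640)*(1/1297909) + 6561*(-1/3332547) = -44161*1/1297909 - 729/370283 = -44161/1297909 - 729/370283 = -17298243224/480593638247 ≈ -0.035994)
1/(T - 6591091) = 1/(-17298243224/480593638247 - 6591091) = 1/(-3167636421005300701/480593638247) = -480593638247/3167636421005300701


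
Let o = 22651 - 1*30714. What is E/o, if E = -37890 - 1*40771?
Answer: 7151/733 ≈ 9.7558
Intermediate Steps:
E = -78661 (E = -37890 - 40771 = -78661)
o = -8063 (o = 22651 - 30714 = -8063)
E/o = -78661/(-8063) = -78661*(-1/8063) = 7151/733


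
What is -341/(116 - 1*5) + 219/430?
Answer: -122321/47730 ≈ -2.5628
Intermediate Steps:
-341/(116 - 1*5) + 219/430 = -341/(116 - 5) + 219*(1/430) = -341/111 + 219/430 = -122321/47730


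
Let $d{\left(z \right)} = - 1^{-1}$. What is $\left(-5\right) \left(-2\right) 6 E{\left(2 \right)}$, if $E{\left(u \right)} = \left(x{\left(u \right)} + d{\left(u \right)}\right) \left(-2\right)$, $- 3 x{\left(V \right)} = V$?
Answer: $200$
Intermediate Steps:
$x{\left(V \right)} = - \frac{V}{3}$
$d{\left(z \right)} = -1$ ($d{\left(z \right)} = \left(-1\right) 1 = -1$)
$E{\left(u \right)} = 2 + \frac{2 u}{3}$ ($E{\left(u \right)} = \left(- \frac{u}{3} - 1\right) \left(-2\right) = \left(-1 - \frac{u}{3}\right) \left(-2\right) = 2 + \frac{2 u}{3}$)
$\left(-5\right) \left(-2\right) 6 E{\left(2 \right)} = \left(-5\right) \left(-2\right) 6 \left(2 + \frac{2}{3} \cdot 2\right) = 10 \cdot 6 \left(2 + \frac{4}{3}\right) = 60 \cdot \frac{10}{3} = 200$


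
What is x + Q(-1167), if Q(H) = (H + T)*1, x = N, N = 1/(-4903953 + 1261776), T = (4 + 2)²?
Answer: -4119302188/3642177 ≈ -1131.0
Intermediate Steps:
T = 36 (T = 6² = 36)
N = -1/3642177 (N = 1/(-3642177) = -1/3642177 ≈ -2.7456e-7)
x = -1/3642177 ≈ -2.7456e-7
Q(H) = 36 + H (Q(H) = (H + 36)*1 = (36 + H)*1 = 36 + H)
x + Q(-1167) = -1/3642177 + (36 - 1167) = -1/3642177 - 1131 = -4119302188/3642177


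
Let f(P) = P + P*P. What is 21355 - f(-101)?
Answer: 11255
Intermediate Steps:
f(P) = P + P²
21355 - f(-101) = 21355 - (-101)*(1 - 101) = 21355 - (-101)*(-100) = 21355 - 1*10100 = 21355 - 10100 = 11255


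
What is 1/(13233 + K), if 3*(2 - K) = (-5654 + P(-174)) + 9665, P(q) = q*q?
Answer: 1/1806 ≈ 0.00055371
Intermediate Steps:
P(q) = q²
K = -11427 (K = 2 - ((-5654 + (-174)²) + 9665)/3 = 2 - ((-5654 + 30276) + 9665)/3 = 2 - (24622 + 9665)/3 = 2 - ⅓*34287 = 2 - 11429 = -11427)
1/(13233 + K) = 1/(13233 - 11427) = 1/1806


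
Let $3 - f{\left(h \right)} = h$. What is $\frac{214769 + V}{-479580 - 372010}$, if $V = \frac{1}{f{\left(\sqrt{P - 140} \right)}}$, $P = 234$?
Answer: $- \frac{9127681}{36192575} + \frac{\sqrt{94}}{72385150} \approx -0.2522$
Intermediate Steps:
$f{\left(h \right)} = 3 - h$
$V = \frac{1}{3 - \sqrt{94}}$ ($V = \frac{1}{3 - \sqrt{234 - 140}} = \frac{1}{3 - \sqrt{94}} \approx -0.14936$)
$\frac{214769 + V}{-479580 - 372010} = \frac{214769 - \left(\frac{3}{85} + \frac{\sqrt{94}}{85}\right)}{-479580 - 372010} = \frac{\frac{18255362}{85} - \frac{\sqrt{94}}{85}}{-851590} = \left(\frac{18255362}{85} - \frac{\sqrt{94}}{85}\right) \left(- \frac{1}{851590}\right) = - \frac{9127681}{36192575} + \frac{\sqrt{94}}{72385150}$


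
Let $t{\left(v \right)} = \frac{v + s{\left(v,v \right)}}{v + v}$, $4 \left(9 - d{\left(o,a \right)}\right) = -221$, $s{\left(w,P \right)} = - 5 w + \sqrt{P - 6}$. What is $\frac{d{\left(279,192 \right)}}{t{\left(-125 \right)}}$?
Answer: $- \frac{8031250}{250131} + \frac{32125 i \sqrt{131}}{500262} \approx -32.108 + 0.73499 i$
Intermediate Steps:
$s{\left(w,P \right)} = \sqrt{-6 + P} - 5 w$ ($s{\left(w,P \right)} = - 5 w + \sqrt{-6 + P} = \sqrt{-6 + P} - 5 w$)
$d{\left(o,a \right)} = \frac{257}{4}$ ($d{\left(o,a \right)} = 9 - - \frac{221}{4} = 9 + \frac{221}{4} = \frac{257}{4}$)
$t{\left(v \right)} = \frac{\sqrt{-6 + v} - 4 v}{2 v}$ ($t{\left(v \right)} = \frac{v - \left(- \sqrt{-6 + v} + 5 v\right)}{v + v} = \frac{\sqrt{-6 + v} - 4 v}{2 v}$)
$\frac{d{\left(279,192 \right)}}{t{\left(-125 \right)}} = \frac{257}{4 \left(-2 + \frac{\sqrt{-6 - 125}}{2 \left(-125\right)}\right)} = \frac{257}{4 \left(-2 + \frac{1}{2} \left(- \frac{1}{125}\right) \sqrt{-131}\right)} = \frac{257}{4 \left(-2 + \frac{1}{2} \left(- \frac{1}{125}\right) i \sqrt{131}\right)} = \frac{257}{4 \left(-2 - \frac{i \sqrt{131}}{250}\right)}$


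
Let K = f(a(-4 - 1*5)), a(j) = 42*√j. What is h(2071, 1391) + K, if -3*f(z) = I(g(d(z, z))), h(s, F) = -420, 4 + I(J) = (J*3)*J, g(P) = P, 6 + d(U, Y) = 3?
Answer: -1283/3 ≈ -427.67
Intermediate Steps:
d(U, Y) = -3 (d(U, Y) = -6 + 3 = -3)
I(J) = -4 + 3*J² (I(J) = -4 + (J*3)*J = -4 + (3*J)*J = -4 + 3*J²)
f(z) = -23/3 (f(z) = -(-4 + 3*(-3)²)/3 = -(-4 + 3*9)/3 = -(-4 + 27)/3 = -⅓*23 = -23/3)
K = -23/3 ≈ -7.6667
h(2071, 1391) + K = -420 - 23/3 = -1283/3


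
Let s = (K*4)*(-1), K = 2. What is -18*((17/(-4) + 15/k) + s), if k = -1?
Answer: 981/2 ≈ 490.50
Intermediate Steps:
s = -8 (s = (2*4)*(-1) = 8*(-1) = -8)
-18*((17/(-4) + 15/k) + s) = -18*((17/(-4) + 15/(-1)) - 8) = -18*((17*(-¼) + 15*(-1)) - 8) = -18*((-17/4 - 15) - 8) = -18*(-77/4 - 8) = -18*(-109/4) = 981/2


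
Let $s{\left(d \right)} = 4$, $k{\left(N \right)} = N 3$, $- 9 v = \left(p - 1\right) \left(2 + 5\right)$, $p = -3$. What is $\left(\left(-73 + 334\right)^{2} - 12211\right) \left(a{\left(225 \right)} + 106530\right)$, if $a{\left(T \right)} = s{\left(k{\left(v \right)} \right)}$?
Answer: $5956315940$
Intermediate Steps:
$v = \frac{28}{9}$ ($v = - \frac{\left(-3 - 1\right) \left(2 + 5\right)}{9} = - \frac{\left(-4\right) 7}{9} = \left(- \frac{1}{9}\right) \left(-28\right) = \frac{28}{9} \approx 3.1111$)
$k{\left(N \right)} = 3 N$
$a{\left(T \right)} = 4$
$\left(\left(-73 + 334\right)^{2} - 12211\right) \left(a{\left(225 \right)} + 106530\right) = \left(\left(-73 + 334\right)^{2} - 12211\right) \left(4 + 106530\right) = \left(261^{2} - 12211\right) 106534 = \left(68121 - 12211\right) 106534 = 55910 \cdot 106534 = 5956315940$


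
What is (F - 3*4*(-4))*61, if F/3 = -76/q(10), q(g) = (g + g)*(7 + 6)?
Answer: 186843/65 ≈ 2874.5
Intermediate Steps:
q(g) = 26*g (q(g) = (2*g)*13 = 26*g)
F = -57/65 (F = 3*(-76/(26*10)) = 3*(-76/260) = 3*(-76*1/260) = 3*(-19/65) = -57/65 ≈ -0.87692)
(F - 3*4*(-4))*61 = (-57/65 - 3*4*(-4))*61 = (-57/65 - 12*(-4))*61 = (-57/65 + 48)*61 = (3063/65)*61 = 186843/65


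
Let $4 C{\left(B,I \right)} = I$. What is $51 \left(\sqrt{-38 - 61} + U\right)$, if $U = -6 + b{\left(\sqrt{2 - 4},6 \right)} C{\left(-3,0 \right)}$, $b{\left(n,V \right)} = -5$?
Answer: $-306 + 153 i \sqrt{11} \approx -306.0 + 507.44 i$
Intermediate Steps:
$C{\left(B,I \right)} = \frac{I}{4}$
$U = -6$ ($U = -6 - 5 \cdot \frac{1}{4} \cdot 0 = -6 - 0 = -6 + 0 = -6$)
$51 \left(\sqrt{-38 - 61} + U\right) = 51 \left(\sqrt{-38 - 61} - 6\right) = 51 \left(\sqrt{-99} - 6\right) = 51 \left(3 i \sqrt{11} - 6\right) = 51 \left(-6 + 3 i \sqrt{11}\right) = -306 + 153 i \sqrt{11}$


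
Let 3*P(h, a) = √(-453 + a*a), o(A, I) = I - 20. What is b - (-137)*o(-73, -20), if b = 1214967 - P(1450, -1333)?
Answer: 1209487 - 2*√444109/3 ≈ 1.2090e+6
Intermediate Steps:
o(A, I) = -20 + I
P(h, a) = √(-453 + a²)/3 (P(h, a) = √(-453 + a*a)/3 = √(-453 + a²)/3)
b = 1214967 - 2*√444109/3 (b = 1214967 - √(-453 + (-1333)²)/3 = 1214967 - √(-453 + 1776889)/3 = 1214967 - √1776436/3 = 1214967 - 2*√444109/3 ≈ 1.2145e+6)
b - (-137)*o(-73, -20) = (1214967 - 2*√444109/3) - (-137)*(-20 - 20) = (1214967 - 2*√444109/3) - (-137)*(-40) = (1214967 - 2*√444109/3) - 1*5480 = (1214967 - 2*√444109/3) - 5480 = 1209487 - 2*√444109/3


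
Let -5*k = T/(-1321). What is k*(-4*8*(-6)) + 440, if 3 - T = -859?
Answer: 3071704/6605 ≈ 465.06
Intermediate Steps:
T = 862 (T = 3 - 1*(-859) = 3 + 859 = 862)
k = 862/6605 (k = -862/(5*(-1321)) = -862*(-1)/(5*1321) = -1/5*(-862/1321) = 862/6605 ≈ 0.13051)
k*(-4*8*(-6)) + 440 = 862*(-4*8*(-6))/6605 + 440 = 862*(-32*(-6))/6605 + 440 = (862/6605)*192 + 440 = 165504/6605 + 440 = 3071704/6605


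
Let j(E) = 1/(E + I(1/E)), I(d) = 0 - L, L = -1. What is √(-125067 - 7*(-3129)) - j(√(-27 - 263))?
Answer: (I + 2*√25791 + 2*I*√7479390)/(√290 - I) ≈ -0.0034364 + 321.25*I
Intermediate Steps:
I(d) = 1 (I(d) = 0 - 1*(-1) = 0 + 1 = 1)
j(E) = 1/(1 + E) (j(E) = 1/(E + 1) = 1/(1 + E))
√(-125067 - 7*(-3129)) - j(√(-27 - 263)) = √(-125067 - 7*(-3129)) - 1/(1 + √(-27 - 263)) = √(-125067 + 21903) - 1/(1 + √(-290)) = √(-103164) - 1/(1 + I*√290) = 2*I*√25791 - 1/(1 + I*√290) = -1/(1 + I*√290) + 2*I*√25791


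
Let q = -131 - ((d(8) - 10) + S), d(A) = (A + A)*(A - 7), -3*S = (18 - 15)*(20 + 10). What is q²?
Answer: 11449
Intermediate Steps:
S = -30 (S = -(18 - 15)*(20 + 10)/3 = -30 ≈ -30.000)
d(A) = 2*A*(-7 + A) (d(A) = (2*A)*(-7 + A) = 2*A*(-7 + A))
q = -107 (q = -131 - ((2*8*(-7 + 8) - 10) - 30) = -131 - ((2*8*1 - 10) - 30) = -131 - ((16 - 10) - 30) = -131 - (6 - 30) = -131 - 1*(-24) = -131 + 24 = -107)
q² = (-107)² = 11449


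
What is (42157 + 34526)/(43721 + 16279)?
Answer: 25561/20000 ≈ 1.2780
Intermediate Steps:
(42157 + 34526)/(43721 + 16279) = 76683/60000 = 76683*(1/60000) = 25561/20000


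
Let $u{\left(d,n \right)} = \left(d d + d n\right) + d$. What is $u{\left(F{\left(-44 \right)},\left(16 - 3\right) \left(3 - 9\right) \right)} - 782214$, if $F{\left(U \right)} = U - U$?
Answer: $-782214$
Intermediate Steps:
$F{\left(U \right)} = 0$
$u{\left(d,n \right)} = d + d^{2} + d n$ ($u{\left(d,n \right)} = \left(d^{2} + d n\right) + d = d + d^{2} + d n$)
$u{\left(F{\left(-44 \right)},\left(16 - 3\right) \left(3 - 9\right) \right)} - 782214 = 0 \left(1 + 0 + \left(16 - 3\right) \left(3 - 9\right)\right) - 782214 = 0 \left(1 + 0 + 13 \left(3 - 9\right)\right) - 782214 = 0 \left(1 + 0 + 13 \left(-6\right)\right) - 782214 = 0 \left(1 + 0 - 78\right) - 782214 = 0 \left(-77\right) - 782214 = 0 - 782214 = -782214$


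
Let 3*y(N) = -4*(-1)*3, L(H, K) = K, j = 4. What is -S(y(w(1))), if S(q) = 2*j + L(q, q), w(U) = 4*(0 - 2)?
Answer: -12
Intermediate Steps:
w(U) = -8 (w(U) = 4*(-2) = -8)
y(N) = 4 (y(N) = (-4*(-1)*3)/3 = (4*3)/3 = (⅓)*12 = 4)
S(q) = 8 + q (S(q) = 2*4 + q = 8 + q)
-S(y(w(1))) = -(8 + 4) = -1*12 = -12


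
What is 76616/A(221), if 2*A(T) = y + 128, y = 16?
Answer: 9577/9 ≈ 1064.1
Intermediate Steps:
A(T) = 72 (A(T) = (16 + 128)/2 = (1/2)*144 = 72)
76616/A(221) = 76616/72 = 76616*(1/72) = 9577/9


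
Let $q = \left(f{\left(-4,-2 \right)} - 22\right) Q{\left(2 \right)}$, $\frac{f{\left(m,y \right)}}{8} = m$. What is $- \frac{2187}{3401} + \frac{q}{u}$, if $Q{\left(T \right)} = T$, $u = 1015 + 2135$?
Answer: $- \frac{403131}{595175} \approx -0.67733$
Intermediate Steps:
$u = 3150$
$f{\left(m,y \right)} = 8 m$
$q = -108$ ($q = \left(8 \left(-4\right) - 22\right) 2 = \left(-32 - 22\right) 2 = \left(-54\right) 2 = -108$)
$- \frac{2187}{3401} + \frac{q}{u} = - \frac{2187}{3401} - \frac{108}{3150} = \left(-2187\right) \frac{1}{3401} - \frac{6}{175} = - \frac{2187}{3401} - \frac{6}{175} = - \frac{403131}{595175}$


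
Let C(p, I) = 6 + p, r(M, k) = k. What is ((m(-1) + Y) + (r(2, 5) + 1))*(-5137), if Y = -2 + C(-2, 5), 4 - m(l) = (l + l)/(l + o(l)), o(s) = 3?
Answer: -66781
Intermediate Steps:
m(l) = 4 - 2*l/(3 + l) (m(l) = 4 - (l + l)/(l + 3) = 4 - 2*l/(3 + l))
Y = 2 (Y = -2 + (6 - 2) = -2 + 4 = 2)
((m(-1) + Y) + (r(2, 5) + 1))*(-5137) = ((2*(6 - 1)/(3 - 1) + 2) + (5 + 1))*(-5137) = ((2*5/2 + 2) + 6)*(-5137) = ((2*(1/2)*5 + 2) + 6)*(-5137) = ((5 + 2) + 6)*(-5137) = (7 + 6)*(-5137) = 13*(-5137) = -66781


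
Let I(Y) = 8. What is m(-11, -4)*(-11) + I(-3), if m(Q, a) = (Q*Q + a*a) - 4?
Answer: -1455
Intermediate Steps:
m(Q, a) = -4 + Q**2 + a**2 (m(Q, a) = (Q**2 + a**2) - 4 = -4 + Q**2 + a**2)
m(-11, -4)*(-11) + I(-3) = (-4 + (-11)**2 + (-4)**2)*(-11) + 8 = (-4 + 121 + 16)*(-11) + 8 = 133*(-11) + 8 = -1463 + 8 = -1455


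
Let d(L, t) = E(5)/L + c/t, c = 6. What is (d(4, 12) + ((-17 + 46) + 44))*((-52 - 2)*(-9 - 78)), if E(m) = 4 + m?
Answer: 711747/2 ≈ 3.5587e+5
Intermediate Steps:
d(L, t) = 6/t + 9/L (d(L, t) = (4 + 5)/L + 6/t = 9/L + 6/t = 6/t + 9/L)
(d(4, 12) + ((-17 + 46) + 44))*((-52 - 2)*(-9 - 78)) = ((6/12 + 9/4) + ((-17 + 46) + 44))*((-52 - 2)*(-9 - 78)) = ((6*(1/12) + 9*(¼)) + (29 + 44))*(-54*(-87)) = ((½ + 9/4) + 73)*4698 = (11/4 + 73)*4698 = (303/4)*4698 = 711747/2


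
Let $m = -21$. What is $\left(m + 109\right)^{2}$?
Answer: $7744$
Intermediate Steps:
$\left(m + 109\right)^{2} = \left(-21 + 109\right)^{2} = 88^{2} = 7744$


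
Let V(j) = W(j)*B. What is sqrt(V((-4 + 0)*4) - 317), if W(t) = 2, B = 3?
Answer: I*sqrt(311) ≈ 17.635*I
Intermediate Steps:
V(j) = 6 (V(j) = 2*3 = 6)
sqrt(V((-4 + 0)*4) - 317) = sqrt(6 - 317) = sqrt(-311) = I*sqrt(311)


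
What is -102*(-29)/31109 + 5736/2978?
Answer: 93625074/46321301 ≈ 2.0212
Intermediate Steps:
-102*(-29)/31109 + 5736/2978 = 2958*(1/31109) + 5736*(1/2978) = 2958/31109 + 2868/1489 = 93625074/46321301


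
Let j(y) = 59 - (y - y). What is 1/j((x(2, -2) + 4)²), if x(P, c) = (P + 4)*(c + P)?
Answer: 1/59 ≈ 0.016949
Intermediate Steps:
x(P, c) = (4 + P)*(P + c)
j(y) = 59 (j(y) = 59 - 1*0 = 59 + 0 = 59)
1/j((x(2, -2) + 4)²) = 1/59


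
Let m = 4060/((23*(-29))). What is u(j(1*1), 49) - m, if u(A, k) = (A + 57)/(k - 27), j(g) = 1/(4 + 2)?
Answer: 26369/3036 ≈ 8.6854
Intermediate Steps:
j(g) = ⅙ (j(g) = 1/6 = ⅙)
m = -140/23 (m = 4060/(-667) = 4060*(-1/667) = -140/23 ≈ -6.0870)
u(A, k) = (57 + A)/(-27 + k)
u(j(1*1), 49) - m = (57 + ⅙)/(-27 + 49) - 1*(-140/23) = (343/6)/22 + 140/23 = (1/22)*(343/6) + 140/23 = 343/132 + 140/23 = 26369/3036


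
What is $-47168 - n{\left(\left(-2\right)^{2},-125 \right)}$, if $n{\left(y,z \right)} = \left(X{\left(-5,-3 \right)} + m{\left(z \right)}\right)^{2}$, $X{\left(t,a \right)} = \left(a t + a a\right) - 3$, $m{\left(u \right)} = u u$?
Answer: $-244844484$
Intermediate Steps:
$m{\left(u \right)} = u^{2}$
$X{\left(t,a \right)} = -3 + a^{2} + a t$ ($X{\left(t,a \right)} = \left(a t + a^{2}\right) - 3 = \left(a^{2} + a t\right) - 3 = -3 + a^{2} + a t$)
$n{\left(y,z \right)} = \left(21 + z^{2}\right)^{2}$ ($n{\left(y,z \right)} = \left(\left(-3 + \left(-3\right)^{2} - -15\right) + z^{2}\right)^{2} = \left(\left(-3 + 9 + 15\right) + z^{2}\right)^{2} = \left(21 + z^{2}\right)^{2}$)
$-47168 - n{\left(\left(-2\right)^{2},-125 \right)} = -47168 - \left(21 + \left(-125\right)^{2}\right)^{2} = -47168 - \left(21 + 15625\right)^{2} = -47168 - 15646^{2} = -47168 - 244797316 = -244844484$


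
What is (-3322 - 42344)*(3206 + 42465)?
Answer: -2085611886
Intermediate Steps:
(-3322 - 42344)*(3206 + 42465) = -45666*45671 = -2085611886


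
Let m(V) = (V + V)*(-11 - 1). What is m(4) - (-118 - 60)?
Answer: 82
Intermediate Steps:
m(V) = -24*V (m(V) = (2*V)*(-12) = -24*V)
m(4) - (-118 - 60) = -24*4 - (-118 - 60) = -96 - 1*(-178) = -96 + 178 = 82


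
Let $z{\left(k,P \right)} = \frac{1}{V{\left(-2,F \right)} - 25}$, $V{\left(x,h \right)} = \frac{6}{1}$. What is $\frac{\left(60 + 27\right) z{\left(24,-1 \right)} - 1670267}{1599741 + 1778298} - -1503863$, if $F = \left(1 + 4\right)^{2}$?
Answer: $\frac{96522017693323}{64182741} \approx 1.5039 \cdot 10^{6}$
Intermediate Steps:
$F = 25$ ($F = 5^{2} = 25$)
$V{\left(x,h \right)} = 6$ ($V{\left(x,h \right)} = 6 \cdot 1 = 6$)
$z{\left(k,P \right)} = - \frac{1}{19}$ ($z{\left(k,P \right)} = \frac{1}{6 - 25} = \frac{1}{-19} = - \frac{1}{19}$)
$\frac{\left(60 + 27\right) z{\left(24,-1 \right)} - 1670267}{1599741 + 1778298} - -1503863 = \frac{\left(60 + 27\right) \left(- \frac{1}{19}\right) - 1670267}{1599741 + 1778298} - -1503863 = \frac{87 \left(- \frac{1}{19}\right) - 1670267}{3378039} + 1503863 = \left(- \frac{87}{19} - 1670267\right) \frac{1}{3378039} + 1503863 = \left(- \frac{31735160}{19}\right) \frac{1}{3378039} + 1503863 = - \frac{31735160}{64182741} + 1503863 = \frac{96522017693323}{64182741}$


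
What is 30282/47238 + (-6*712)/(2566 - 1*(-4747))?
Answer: 3275255/57575249 ≈ 0.056886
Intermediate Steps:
30282/47238 + (-6*712)/(2566 - 1*(-4747)) = 30282*(1/47238) - 4272/(2566 + 4747) = 5047/7873 - 4272/7313 = 3275255/57575249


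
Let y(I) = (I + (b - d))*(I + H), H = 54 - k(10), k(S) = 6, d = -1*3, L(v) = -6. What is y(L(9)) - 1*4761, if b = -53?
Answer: -7113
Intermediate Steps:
d = -3
H = 48 (H = 54 - 1*6 = 54 - 6 = 48)
y(I) = (-50 + I)*(48 + I) (y(I) = (I + (-53 - 1*(-3)))*(I + 48) = (I + (-53 + 3))*(48 + I) = (I - 50)*(48 + I) = (-50 + I)*(48 + I))
y(L(9)) - 1*4761 = (-2400 + (-6)² - 2*(-6)) - 1*4761 = (-2400 + 36 + 12) - 4761 = -2352 - 4761 = -7113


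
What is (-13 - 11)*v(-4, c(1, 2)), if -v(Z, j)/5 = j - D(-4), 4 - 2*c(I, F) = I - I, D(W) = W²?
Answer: -1680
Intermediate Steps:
c(I, F) = 2 (c(I, F) = 2 - (I - I)/2 = 2 - ½*0 = 2 + 0 = 2)
v(Z, j) = 80 - 5*j (v(Z, j) = -5*(j - 1*(-4)²) = -5*(j - 1*16) = -5*(j - 16) = -5*(-16 + j) = 80 - 5*j)
(-13 - 11)*v(-4, c(1, 2)) = (-13 - 11)*(80 - 5*2) = -24*(80 - 10) = -24*70 = -1680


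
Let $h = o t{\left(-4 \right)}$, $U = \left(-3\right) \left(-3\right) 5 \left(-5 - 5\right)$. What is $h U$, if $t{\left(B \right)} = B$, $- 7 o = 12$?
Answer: $- \frac{21600}{7} \approx -3085.7$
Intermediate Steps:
$o = - \frac{12}{7}$ ($o = \left(- \frac{1}{7}\right) 12 = - \frac{12}{7} \approx -1.7143$)
$U = -450$ ($U = 9 \cdot 5 \left(-10\right) = 45 \left(-10\right) = -450$)
$h = \frac{48}{7}$ ($h = \left(- \frac{12}{7}\right) \left(-4\right) = \frac{48}{7} \approx 6.8571$)
$h U = \frac{48}{7} \left(-450\right) = - \frac{21600}{7}$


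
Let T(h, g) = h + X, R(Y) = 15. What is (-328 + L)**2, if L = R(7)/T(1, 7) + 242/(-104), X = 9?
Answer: 292375801/2704 ≈ 1.0813e+5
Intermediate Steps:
T(h, g) = 9 + h (T(h, g) = h + 9 = 9 + h)
L = -43/52 (L = 15/(9 + 1) + 242/(-104) = 15/10 + 242*(-1/104) = 15*(1/10) - 121/52 = 3/2 - 121/52 = -43/52 ≈ -0.82692)
(-328 + L)**2 = (-328 - 43/52)**2 = (-17099/52)**2 = 292375801/2704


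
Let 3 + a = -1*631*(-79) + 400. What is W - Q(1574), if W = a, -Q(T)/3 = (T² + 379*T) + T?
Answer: 9277034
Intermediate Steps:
Q(T) = -1140*T - 3*T² (Q(T) = -3*((T² + 379*T) + T) = -3*(T² + 380*T) = -1140*T - 3*T²)
a = 50246 (a = -3 + (-1*631*(-79) + 400) = -3 + (-631*(-79) + 400) = -3 + (49849 + 400) = -3 + 50249 = 50246)
W = 50246
W - Q(1574) = 50246 - (-3)*1574*(380 + 1574) = 50246 - (-3)*1574*1954 = 50246 - 1*(-9226788) = 50246 + 9226788 = 9277034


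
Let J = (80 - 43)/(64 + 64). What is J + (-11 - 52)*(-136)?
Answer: 1096741/128 ≈ 8568.3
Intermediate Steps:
J = 37/128 ≈ 0.28906
J + (-11 - 52)*(-136) = 37/128 + (-11 - 52)*(-136) = 37/128 - 63*(-136) = 37/128 + 8568 = 1096741/128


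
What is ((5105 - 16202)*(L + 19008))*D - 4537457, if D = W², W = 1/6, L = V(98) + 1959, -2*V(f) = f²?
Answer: -38081273/4 ≈ -9.5203e+6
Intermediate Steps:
V(f) = -f²/2
L = -2843 (L = -½*98² + 1959 = -½*9604 + 1959 = -4802 + 1959 = -2843)
W = ⅙ ≈ 0.16667
D = 1/36 (D = (⅙)² = 1/36 ≈ 0.027778)
((5105 - 16202)*(L + 19008))*D - 4537457 = ((5105 - 16202)*(-2843 + 19008))*(1/36) - 4537457 = -11097*16165*(1/36) - 4537457 = -179383005*1/36 - 4537457 = -19931445/4 - 4537457 = -38081273/4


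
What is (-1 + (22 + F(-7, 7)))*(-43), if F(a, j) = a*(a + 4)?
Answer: -1806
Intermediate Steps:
F(a, j) = a*(4 + a)
(-1 + (22 + F(-7, 7)))*(-43) = (-1 + (22 - 7*(4 - 7)))*(-43) = (-1 + (22 - 7*(-3)))*(-43) = (-1 + (22 + 21))*(-43) = (-1 + 43)*(-43) = 42*(-43) = -1806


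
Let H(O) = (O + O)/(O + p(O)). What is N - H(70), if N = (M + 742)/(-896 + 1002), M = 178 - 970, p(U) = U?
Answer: -78/53 ≈ -1.4717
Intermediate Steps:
M = -792
H(O) = 1 (H(O) = (O + O)/(O + O) = (2*O)/((2*O)) = (2*O)*(1/(2*O)) = 1)
N = -25/53 (N = (-792 + 742)/(-896 + 1002) = -50/106 = -50*1/106 = -25/53 ≈ -0.47170)
N - H(70) = -25/53 - 1*1 = -25/53 - 1 = -78/53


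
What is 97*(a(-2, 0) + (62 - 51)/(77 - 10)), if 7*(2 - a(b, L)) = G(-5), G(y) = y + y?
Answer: 163445/469 ≈ 348.50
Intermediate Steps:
G(y) = 2*y
a(b, L) = 24/7 (a(b, L) = 2 - 2*(-5)/7 = 2 - ⅐*(-10) = 2 + 10/7 = 24/7)
97*(a(-2, 0) + (62 - 51)/(77 - 10)) = 97*(24/7 + (62 - 51)/(77 - 10)) = 97*(24/7 + 11/67) = 97*(1685/469) = 163445/469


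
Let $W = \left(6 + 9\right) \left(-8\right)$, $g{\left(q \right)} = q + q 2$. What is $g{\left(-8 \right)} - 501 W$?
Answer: $60096$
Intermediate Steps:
$g{\left(q \right)} = 3 q$ ($g{\left(q \right)} = q + 2 q = 3 q$)
$W = -120$ ($W = 15 \left(-8\right) = -120$)
$g{\left(-8 \right)} - 501 W = 3 \left(-8\right) - -60120 = -24 + 60120 = 60096$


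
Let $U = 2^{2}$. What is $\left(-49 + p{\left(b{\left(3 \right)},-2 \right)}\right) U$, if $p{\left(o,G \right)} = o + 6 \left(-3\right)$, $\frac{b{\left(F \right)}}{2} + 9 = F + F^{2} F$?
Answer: $-100$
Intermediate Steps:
$b{\left(F \right)} = -18 + 2 F + 2 F^{3}$ ($b{\left(F \right)} = -18 + 2 \left(F + F^{2} F\right) = -18 + 2 \left(F + F^{3}\right) = -18 + \left(2 F + 2 F^{3}\right) = -18 + 2 F + 2 F^{3}$)
$p{\left(o,G \right)} = -18 + o$ ($p{\left(o,G \right)} = o - 18 = -18 + o$)
$U = 4$
$\left(-49 + p{\left(b{\left(3 \right)},-2 \right)}\right) U = \left(-49 + \left(-18 + \left(-18 + 2 \cdot 3 + 2 \cdot 3^{3}\right)\right)\right) 4 = \left(-49 + \left(-18 + \left(-18 + 6 + 2 \cdot 27\right)\right)\right) 4 = \left(-49 + \left(-18 + \left(-18 + 6 + 54\right)\right)\right) 4 = \left(-49 + \left(-18 + 42\right)\right) 4 = \left(-49 + 24\right) 4 = \left(-25\right) 4 = -100$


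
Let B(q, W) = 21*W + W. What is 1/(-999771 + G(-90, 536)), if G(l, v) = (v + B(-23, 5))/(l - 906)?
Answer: -498/497886281 ≈ -1.0002e-6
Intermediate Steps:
B(q, W) = 22*W
G(l, v) = (110 + v)/(-906 + l) (G(l, v) = (v + 22*5)/(l - 906) = (v + 110)/(-906 + l) = (110 + v)/(-906 + l))
1/(-999771 + G(-90, 536)) = 1/(-999771 + (110 + 536)/(-906 - 90)) = 1/(-999771 + 646/(-996)) = 1/(-999771 - 1/996*646) = 1/(-999771 - 323/498) = 1/(-497886281/498) = -498/497886281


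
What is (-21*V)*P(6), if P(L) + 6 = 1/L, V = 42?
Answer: 5145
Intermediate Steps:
P(L) = -6 + 1/L
(-21*V)*P(6) = (-21*42)*(-6 + 1/6) = -882*(-6 + ⅙) = -882*(-35/6) = 5145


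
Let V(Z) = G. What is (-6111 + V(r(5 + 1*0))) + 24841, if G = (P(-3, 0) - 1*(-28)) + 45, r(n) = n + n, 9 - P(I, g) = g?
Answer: 18812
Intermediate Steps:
P(I, g) = 9 - g
r(n) = 2*n
G = 82 (G = ((9 - 1*0) - 1*(-28)) + 45 = ((9 + 0) + 28) + 45 = (9 + 28) + 45 = 37 + 45 = 82)
V(Z) = 82
(-6111 + V(r(5 + 1*0))) + 24841 = (-6111 + 82) + 24841 = -6029 + 24841 = 18812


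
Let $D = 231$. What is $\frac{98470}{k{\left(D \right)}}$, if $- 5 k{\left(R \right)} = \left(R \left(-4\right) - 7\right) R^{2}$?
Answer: $\frac{492350}{49679091} \approx 0.0099106$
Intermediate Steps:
$k{\left(R \right)} = - \frac{R^{2} \left(-7 - 4 R\right)}{5}$ ($k{\left(R \right)} = - \frac{\left(R \left(-4\right) - 7\right) R^{2}}{5} = - \frac{\left(- 4 R - 7\right) R^{2}}{5} = - \frac{\left(-7 - 4 R\right) R^{2}}{5} = - \frac{R^{2} \left(-7 - 4 R\right)}{5}$)
$\frac{98470}{k{\left(D \right)}} = \frac{98470}{\frac{1}{5} \cdot 231^{2} \left(7 + 4 \cdot 231\right)} = \frac{98470}{\frac{1}{5} \cdot 53361 \left(7 + 924\right)} = \frac{98470}{\frac{1}{5} \cdot 53361 \cdot 931} = \frac{98470}{\frac{49679091}{5}} = 98470 \cdot \frac{5}{49679091} = \frac{492350}{49679091}$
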